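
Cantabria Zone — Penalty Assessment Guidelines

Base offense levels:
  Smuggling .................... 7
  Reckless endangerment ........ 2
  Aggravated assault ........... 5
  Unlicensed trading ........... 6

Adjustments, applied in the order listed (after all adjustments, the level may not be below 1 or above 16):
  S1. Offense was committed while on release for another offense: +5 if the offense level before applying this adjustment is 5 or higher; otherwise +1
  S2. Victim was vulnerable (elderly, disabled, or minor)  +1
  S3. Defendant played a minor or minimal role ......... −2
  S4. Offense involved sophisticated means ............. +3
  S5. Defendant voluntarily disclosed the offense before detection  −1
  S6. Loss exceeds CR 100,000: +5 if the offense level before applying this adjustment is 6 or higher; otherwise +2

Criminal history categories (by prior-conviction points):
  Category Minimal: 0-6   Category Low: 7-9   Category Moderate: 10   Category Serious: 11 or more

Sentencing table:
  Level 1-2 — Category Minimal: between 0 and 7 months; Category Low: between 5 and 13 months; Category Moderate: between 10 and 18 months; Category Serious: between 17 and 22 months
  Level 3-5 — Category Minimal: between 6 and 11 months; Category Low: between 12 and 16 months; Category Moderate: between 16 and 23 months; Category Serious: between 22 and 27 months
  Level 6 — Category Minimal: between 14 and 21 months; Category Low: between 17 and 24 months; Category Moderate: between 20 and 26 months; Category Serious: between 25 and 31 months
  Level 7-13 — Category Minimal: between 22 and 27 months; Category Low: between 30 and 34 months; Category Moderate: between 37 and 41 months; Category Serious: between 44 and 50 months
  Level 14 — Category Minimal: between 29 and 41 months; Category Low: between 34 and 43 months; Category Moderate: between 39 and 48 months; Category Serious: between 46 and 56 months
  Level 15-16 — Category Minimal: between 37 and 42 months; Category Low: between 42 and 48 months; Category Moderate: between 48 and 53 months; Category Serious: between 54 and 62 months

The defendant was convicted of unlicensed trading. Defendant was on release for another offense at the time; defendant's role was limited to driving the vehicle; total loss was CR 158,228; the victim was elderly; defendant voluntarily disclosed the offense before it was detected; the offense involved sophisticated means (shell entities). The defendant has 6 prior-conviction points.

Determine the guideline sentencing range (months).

37-42 months

Base offense level for unlicensed trading: 6.
S1 applies (level before this adjustment is 6 ≥ 5, so +5): 6 + 5 = 11.
S2 applies: 11 + 1 = 12.
S3 applies: 12 − 2 = 10.
S4 applies: 10 + 3 = 13.
S5 applies: 13 − 1 = 12.
S6 applies (level before this adjustment is 12 ≥ 6, so +5): 12 + 5 = 17.
Level 17 exceeds the maximum of 16; capped at 16.
Final offense level: 16.
Criminal history: 6 prior points → Category Minimal (0-6).
Level 16 falls in the 15-16 band.
Grid: Level 15-16 × Category Minimal = 37-42 months.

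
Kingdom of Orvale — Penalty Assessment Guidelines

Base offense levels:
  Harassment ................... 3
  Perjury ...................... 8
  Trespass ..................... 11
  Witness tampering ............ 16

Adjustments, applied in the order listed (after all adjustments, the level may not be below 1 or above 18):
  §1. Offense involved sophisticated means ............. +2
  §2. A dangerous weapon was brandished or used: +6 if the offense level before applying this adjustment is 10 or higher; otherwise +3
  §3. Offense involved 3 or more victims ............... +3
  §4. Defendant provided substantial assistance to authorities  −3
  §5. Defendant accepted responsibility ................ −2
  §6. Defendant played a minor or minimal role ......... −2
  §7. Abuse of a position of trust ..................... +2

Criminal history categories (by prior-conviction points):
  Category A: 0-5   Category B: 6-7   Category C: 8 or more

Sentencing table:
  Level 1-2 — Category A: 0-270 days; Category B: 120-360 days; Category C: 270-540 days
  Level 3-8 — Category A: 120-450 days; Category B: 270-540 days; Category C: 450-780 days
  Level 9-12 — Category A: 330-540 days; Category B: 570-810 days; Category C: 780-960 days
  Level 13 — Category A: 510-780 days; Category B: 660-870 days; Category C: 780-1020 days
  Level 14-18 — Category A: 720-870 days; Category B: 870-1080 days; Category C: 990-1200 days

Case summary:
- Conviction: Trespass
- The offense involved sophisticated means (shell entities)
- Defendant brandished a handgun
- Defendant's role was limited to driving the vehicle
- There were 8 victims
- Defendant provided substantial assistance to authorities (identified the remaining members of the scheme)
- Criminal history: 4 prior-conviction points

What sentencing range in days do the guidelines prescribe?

720-870 days

Base offense level for trespass: 11.
§1 applies: 11 + 2 = 13.
§2 applies (level before this adjustment is 13 ≥ 10, so +6): 13 + 6 = 19.
§3 applies: 19 + 3 = 22.
§4 applies: 22 − 3 = 19.
§5 does not apply.
§6 applies: 19 − 2 = 17.
Final offense level: 17.
Criminal history: 4 prior points → Category A (0-5).
Level 17 falls in the 14-18 band.
Grid: Level 14-18 × Category A = 720-870 days.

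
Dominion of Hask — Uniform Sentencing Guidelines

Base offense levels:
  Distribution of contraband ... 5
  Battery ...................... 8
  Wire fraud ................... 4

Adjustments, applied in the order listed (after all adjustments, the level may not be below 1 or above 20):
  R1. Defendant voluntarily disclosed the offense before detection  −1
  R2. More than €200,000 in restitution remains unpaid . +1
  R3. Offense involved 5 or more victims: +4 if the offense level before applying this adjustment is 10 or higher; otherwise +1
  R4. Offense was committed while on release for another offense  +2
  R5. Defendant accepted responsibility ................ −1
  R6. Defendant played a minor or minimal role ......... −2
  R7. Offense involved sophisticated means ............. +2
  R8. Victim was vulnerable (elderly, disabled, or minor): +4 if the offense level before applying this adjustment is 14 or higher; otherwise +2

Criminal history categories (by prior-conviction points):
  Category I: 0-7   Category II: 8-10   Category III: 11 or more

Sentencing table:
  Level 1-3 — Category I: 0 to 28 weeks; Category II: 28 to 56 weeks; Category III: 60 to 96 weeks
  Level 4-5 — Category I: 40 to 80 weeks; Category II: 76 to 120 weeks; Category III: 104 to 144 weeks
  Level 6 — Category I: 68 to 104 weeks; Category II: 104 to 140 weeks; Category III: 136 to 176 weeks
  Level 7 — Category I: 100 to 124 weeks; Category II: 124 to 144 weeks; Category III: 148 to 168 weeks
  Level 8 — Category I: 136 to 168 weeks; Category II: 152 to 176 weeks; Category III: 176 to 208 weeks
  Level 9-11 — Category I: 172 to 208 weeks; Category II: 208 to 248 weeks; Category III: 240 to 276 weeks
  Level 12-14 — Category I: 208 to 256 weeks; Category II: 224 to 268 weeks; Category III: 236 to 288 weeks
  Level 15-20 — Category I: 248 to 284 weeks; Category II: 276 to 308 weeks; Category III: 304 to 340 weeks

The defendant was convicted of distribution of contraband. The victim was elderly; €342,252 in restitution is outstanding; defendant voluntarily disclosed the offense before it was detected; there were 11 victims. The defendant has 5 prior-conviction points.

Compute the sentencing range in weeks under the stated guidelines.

Base offense level for distribution of contraband: 5.
R1 applies: 5 − 1 = 4.
R2 applies: 4 + 1 = 5.
R3 applies (level before this adjustment is 5 < 10, so +1): 5 + 1 = 6.
R6 does not apply.
R7 does not apply.
R8 applies (level before this adjustment is 6 < 14, so +2): 6 + 2 = 8.
Final offense level: 8.
Criminal history: 5 prior points → Category I (0-7).
Level 8 falls in the 8 band.
Grid: Level 8 × Category I = 136-168 weeks.

136-168 weeks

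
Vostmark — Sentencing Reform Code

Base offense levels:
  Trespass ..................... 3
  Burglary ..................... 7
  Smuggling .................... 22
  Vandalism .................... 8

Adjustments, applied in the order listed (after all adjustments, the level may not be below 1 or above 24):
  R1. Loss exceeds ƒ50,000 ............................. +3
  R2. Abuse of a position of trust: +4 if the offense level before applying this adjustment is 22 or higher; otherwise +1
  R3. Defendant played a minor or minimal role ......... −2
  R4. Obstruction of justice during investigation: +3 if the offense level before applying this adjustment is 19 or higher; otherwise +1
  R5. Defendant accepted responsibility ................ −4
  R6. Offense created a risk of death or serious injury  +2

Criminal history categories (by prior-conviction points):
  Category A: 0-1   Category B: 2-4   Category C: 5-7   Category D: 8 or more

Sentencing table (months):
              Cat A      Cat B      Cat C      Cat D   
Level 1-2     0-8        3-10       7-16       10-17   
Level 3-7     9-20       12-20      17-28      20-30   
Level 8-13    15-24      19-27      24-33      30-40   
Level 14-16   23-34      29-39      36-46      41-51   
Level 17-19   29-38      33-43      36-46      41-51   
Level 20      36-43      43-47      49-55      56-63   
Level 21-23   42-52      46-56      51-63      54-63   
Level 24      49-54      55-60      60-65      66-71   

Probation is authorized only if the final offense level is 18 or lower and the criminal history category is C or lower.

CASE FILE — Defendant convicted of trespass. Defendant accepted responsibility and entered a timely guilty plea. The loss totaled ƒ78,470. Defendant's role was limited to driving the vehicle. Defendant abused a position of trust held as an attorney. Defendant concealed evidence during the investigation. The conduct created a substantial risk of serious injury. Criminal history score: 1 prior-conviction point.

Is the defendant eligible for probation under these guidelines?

Base offense level for trespass: 3.
R1 applies: 3 + 3 = 6.
R2 applies (level before this adjustment is 6 < 22, so +1): 6 + 1 = 7.
R3 applies: 7 − 2 = 5.
R4 applies (level before this adjustment is 5 < 19, so +1): 5 + 1 = 6.
R5 applies: 6 − 4 = 2.
R6 applies: 2 + 2 = 4.
Final offense level: 4.
Criminal history: 1 prior point → Category A (0-1).
Level 4 falls in the 3-7 band.
Grid: Level 3-7 × Category A = 9-20 months.
Probation check: level 4 ≤ 18 and category A ≤ C → eligible.

Yes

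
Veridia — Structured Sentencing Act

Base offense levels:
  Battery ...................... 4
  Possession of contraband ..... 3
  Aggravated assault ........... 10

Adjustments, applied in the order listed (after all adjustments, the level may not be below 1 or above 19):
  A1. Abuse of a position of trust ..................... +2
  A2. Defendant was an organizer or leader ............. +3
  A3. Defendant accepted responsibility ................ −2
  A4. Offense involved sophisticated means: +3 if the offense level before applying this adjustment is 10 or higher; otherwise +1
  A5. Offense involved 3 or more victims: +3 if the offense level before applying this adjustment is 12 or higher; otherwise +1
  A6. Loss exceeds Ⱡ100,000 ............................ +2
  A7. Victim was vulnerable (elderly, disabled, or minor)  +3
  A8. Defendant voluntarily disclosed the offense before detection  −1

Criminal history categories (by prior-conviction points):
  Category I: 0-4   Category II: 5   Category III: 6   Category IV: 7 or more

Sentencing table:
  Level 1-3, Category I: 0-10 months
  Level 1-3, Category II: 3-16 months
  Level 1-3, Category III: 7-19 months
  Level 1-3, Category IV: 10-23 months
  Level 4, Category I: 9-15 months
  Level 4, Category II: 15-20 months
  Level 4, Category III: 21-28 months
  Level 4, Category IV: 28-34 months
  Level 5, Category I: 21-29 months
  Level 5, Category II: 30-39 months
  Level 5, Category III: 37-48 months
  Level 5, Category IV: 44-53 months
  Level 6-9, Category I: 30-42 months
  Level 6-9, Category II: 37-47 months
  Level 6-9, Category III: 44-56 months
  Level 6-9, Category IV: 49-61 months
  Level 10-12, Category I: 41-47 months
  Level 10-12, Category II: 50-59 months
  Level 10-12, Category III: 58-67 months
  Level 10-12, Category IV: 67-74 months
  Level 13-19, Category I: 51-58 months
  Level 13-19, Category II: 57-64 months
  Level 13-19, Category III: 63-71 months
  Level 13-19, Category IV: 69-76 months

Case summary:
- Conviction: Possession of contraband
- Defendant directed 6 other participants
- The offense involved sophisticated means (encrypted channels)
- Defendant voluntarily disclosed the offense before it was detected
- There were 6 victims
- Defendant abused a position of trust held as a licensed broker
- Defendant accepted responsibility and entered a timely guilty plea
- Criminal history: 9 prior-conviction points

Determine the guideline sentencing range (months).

Base offense level for possession of contraband: 3.
A1 applies: 3 + 2 = 5.
A2 applies: 5 + 3 = 8.
A3 applies: 8 − 2 = 6.
A4 applies (level before this adjustment is 6 < 10, so +1): 6 + 1 = 7.
A5 applies (level before this adjustment is 7 < 12, so +1): 7 + 1 = 8.
A8 applies: 8 − 1 = 7.
Final offense level: 7.
Criminal history: 9 prior points → Category IV (7+).
Level 7 falls in the 6-9 band.
Grid: Level 6-9 × Category IV = 49-61 months.

49-61 months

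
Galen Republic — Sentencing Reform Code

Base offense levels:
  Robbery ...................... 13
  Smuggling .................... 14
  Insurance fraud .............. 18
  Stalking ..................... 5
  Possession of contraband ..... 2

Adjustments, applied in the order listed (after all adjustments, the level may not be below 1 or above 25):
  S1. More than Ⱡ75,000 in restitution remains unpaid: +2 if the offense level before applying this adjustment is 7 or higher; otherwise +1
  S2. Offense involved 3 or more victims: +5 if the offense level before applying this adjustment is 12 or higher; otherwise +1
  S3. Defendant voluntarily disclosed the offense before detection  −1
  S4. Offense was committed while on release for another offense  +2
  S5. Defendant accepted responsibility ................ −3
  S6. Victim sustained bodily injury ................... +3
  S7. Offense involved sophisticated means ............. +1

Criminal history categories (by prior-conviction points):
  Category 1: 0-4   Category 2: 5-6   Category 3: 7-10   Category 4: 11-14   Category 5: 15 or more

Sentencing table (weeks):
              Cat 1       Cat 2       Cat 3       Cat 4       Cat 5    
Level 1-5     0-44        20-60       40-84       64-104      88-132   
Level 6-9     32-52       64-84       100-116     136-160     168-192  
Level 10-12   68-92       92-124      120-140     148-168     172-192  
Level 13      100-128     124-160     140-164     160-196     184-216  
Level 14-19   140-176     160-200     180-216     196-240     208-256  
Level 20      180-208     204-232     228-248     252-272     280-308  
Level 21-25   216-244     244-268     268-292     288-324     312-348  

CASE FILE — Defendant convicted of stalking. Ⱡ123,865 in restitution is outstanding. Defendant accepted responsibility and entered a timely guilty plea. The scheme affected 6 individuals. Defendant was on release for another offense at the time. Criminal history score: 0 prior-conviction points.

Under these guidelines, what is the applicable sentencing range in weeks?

Base offense level for stalking: 5.
S1 applies (level before this adjustment is 5 < 7, so +1): 5 + 1 = 6.
S2 applies (level before this adjustment is 6 < 12, so +1): 6 + 1 = 7.
S3 does not apply.
S4 applies: 7 + 2 = 9.
S5 applies: 9 − 3 = 6.
Final offense level: 6.
Criminal history: 0 prior points → Category 1 (0-4).
Level 6 falls in the 6-9 band.
Grid: Level 6-9 × Category 1 = 32-52 weeks.

32-52 weeks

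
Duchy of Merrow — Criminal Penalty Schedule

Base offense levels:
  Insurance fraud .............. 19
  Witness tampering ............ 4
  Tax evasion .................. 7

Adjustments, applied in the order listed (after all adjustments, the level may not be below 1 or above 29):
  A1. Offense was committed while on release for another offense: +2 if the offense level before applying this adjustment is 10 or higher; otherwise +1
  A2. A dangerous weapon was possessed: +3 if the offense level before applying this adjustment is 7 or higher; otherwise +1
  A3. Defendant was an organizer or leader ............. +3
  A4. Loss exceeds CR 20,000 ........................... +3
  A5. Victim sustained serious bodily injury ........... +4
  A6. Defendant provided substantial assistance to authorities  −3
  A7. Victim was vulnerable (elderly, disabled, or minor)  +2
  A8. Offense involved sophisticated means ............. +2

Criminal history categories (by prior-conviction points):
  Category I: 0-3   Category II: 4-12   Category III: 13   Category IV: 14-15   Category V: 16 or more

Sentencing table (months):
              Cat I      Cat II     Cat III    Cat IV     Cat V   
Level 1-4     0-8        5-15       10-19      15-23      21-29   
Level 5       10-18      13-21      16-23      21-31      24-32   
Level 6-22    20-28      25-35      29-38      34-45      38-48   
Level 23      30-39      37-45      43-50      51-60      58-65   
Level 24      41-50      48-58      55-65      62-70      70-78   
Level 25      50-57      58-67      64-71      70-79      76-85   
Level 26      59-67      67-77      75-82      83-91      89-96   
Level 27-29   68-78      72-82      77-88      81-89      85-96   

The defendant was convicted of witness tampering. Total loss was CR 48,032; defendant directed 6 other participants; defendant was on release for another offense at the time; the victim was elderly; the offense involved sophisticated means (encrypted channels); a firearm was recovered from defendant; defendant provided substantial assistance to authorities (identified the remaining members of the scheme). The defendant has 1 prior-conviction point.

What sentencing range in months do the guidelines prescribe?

Base offense level for witness tampering: 4.
A1 applies (level before this adjustment is 4 < 10, so +1): 4 + 1 = 5.
A2 applies (level before this adjustment is 5 < 7, so +1): 5 + 1 = 6.
A3 applies: 6 + 3 = 9.
A4 applies: 9 + 3 = 12.
A6 applies: 12 − 3 = 9.
A7 applies: 9 + 2 = 11.
A8 applies: 11 + 2 = 13.
Final offense level: 13.
Criminal history: 1 prior point → Category I (0-3).
Level 13 falls in the 6-22 band.
Grid: Level 6-22 × Category I = 20-28 months.

20-28 months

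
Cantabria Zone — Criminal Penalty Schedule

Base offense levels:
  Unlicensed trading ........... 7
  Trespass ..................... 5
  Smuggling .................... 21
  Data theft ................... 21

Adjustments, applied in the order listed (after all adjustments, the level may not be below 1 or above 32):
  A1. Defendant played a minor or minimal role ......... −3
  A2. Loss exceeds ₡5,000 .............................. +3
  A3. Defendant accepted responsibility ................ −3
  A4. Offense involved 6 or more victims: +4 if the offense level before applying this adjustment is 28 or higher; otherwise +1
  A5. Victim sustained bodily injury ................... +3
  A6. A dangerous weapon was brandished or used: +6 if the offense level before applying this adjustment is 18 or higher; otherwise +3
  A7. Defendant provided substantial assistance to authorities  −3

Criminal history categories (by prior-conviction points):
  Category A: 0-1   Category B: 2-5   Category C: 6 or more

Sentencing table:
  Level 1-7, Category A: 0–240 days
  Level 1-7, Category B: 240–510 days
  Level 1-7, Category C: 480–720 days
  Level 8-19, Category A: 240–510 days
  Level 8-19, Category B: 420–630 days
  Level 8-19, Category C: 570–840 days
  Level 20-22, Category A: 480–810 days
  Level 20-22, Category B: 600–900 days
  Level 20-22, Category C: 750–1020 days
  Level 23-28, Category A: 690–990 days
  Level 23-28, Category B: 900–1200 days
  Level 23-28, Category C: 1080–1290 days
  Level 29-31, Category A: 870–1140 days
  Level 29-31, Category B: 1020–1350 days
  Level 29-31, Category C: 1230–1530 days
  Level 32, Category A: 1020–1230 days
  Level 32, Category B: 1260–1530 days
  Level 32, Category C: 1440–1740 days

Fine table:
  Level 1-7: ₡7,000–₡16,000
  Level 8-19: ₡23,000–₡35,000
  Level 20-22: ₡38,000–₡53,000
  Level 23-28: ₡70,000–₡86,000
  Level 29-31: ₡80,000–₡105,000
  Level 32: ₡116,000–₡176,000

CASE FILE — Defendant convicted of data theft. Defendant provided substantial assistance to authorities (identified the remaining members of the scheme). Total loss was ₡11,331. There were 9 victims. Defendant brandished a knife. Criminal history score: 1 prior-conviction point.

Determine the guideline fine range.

₡70,000–₡86,000

Base offense level for data theft: 21.
A1 does not apply.
A2 applies: 21 + 3 = 24.
A3 does not apply.
A4 applies (level before this adjustment is 24 < 28, so +1): 24 + 1 = 25.
A6 applies (level before this adjustment is 25 ≥ 18, so +6): 25 + 6 = 31.
A7 applies: 31 − 3 = 28.
Final offense level: 28.
Level 28 falls in the 23-28 band.
Fine table: Level 23-28 → ₡70,000–₡86,000.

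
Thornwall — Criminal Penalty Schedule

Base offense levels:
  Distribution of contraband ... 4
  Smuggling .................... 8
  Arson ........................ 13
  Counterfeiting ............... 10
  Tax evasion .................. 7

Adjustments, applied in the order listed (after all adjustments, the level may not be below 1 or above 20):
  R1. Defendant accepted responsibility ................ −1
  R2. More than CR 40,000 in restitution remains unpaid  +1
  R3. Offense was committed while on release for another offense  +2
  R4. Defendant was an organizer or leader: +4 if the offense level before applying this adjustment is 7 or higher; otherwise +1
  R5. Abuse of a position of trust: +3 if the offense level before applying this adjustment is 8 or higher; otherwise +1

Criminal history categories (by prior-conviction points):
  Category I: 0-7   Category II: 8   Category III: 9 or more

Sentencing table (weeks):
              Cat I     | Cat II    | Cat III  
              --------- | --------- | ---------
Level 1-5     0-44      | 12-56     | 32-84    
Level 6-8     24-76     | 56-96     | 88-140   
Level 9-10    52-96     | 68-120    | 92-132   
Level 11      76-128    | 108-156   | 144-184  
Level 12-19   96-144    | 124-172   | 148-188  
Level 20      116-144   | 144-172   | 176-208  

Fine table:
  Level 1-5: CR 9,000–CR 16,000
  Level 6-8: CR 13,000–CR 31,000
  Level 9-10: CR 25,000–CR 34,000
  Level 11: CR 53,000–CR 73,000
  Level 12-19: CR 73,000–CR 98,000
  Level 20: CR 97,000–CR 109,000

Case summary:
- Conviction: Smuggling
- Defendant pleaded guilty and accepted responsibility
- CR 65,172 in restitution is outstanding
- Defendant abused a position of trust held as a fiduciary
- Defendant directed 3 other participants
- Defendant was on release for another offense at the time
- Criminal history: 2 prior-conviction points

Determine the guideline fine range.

Base offense level for smuggling: 8.
R1 applies: 8 − 1 = 7.
R2 applies: 7 + 1 = 8.
R3 applies: 8 + 2 = 10.
R4 applies (level before this adjustment is 10 ≥ 7, so +4): 10 + 4 = 14.
R5 applies (level before this adjustment is 14 ≥ 8, so +3): 14 + 3 = 17.
Final offense level: 17.
Level 17 falls in the 12-19 band.
Fine table: Level 12-19 → CR 73,000–CR 98,000.

CR 73,000–CR 98,000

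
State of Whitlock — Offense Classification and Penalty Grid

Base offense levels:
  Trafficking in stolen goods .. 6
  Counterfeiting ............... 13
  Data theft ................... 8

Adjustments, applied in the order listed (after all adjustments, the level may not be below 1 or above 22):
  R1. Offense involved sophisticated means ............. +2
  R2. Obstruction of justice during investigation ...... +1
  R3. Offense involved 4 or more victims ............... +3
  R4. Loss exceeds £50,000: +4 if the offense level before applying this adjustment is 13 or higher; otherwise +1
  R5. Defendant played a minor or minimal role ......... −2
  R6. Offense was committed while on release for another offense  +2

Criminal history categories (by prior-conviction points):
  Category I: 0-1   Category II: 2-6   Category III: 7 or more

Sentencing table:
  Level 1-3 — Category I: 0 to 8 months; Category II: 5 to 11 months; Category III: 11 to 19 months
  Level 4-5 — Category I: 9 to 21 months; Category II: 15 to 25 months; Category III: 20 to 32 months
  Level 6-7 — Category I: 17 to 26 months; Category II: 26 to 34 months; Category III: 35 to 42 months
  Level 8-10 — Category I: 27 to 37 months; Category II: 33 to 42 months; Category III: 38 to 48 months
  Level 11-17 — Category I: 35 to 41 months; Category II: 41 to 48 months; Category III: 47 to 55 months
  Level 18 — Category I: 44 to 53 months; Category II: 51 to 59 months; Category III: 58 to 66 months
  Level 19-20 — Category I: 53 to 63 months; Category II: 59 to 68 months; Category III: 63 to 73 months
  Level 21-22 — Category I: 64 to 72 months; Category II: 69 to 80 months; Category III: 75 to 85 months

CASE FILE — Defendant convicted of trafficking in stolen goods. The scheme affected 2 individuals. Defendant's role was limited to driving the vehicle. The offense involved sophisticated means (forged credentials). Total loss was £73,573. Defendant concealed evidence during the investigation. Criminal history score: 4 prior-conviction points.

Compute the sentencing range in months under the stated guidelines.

Base offense level for trafficking in stolen goods: 6.
R1 applies: 6 + 2 = 8.
R2 applies: 8 + 1 = 9.
R4 applies (level before this adjustment is 9 < 13, so +1): 9 + 1 = 10.
R5 applies: 10 − 2 = 8.
Final offense level: 8.
Criminal history: 4 prior points → Category II (2-6).
Level 8 falls in the 8-10 band.
Grid: Level 8-10 × Category II = 33-42 months.

33-42 months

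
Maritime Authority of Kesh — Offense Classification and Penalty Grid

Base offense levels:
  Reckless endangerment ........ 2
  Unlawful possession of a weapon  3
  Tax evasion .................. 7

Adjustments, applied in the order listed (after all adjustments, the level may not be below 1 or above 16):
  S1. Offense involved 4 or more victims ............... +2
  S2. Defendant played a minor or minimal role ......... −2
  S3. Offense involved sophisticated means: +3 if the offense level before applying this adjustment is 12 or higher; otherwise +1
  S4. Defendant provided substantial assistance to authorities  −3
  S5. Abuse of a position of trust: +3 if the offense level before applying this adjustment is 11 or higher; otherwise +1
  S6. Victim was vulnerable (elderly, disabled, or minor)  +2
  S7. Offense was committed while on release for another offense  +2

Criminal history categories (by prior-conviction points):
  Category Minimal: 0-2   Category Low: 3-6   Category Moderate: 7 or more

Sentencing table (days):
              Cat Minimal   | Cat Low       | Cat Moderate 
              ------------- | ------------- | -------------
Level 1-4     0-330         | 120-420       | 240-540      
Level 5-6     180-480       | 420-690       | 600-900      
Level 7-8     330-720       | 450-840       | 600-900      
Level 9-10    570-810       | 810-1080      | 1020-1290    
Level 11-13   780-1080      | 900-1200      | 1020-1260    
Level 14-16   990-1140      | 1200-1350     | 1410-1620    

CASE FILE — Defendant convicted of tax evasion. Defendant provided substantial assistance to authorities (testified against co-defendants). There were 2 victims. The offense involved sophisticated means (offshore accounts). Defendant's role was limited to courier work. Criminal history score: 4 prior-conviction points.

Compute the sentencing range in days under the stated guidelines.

120-420 days

Base offense level for tax evasion: 7.
S1 does not apply.
S2 applies: 7 − 2 = 5.
S3 applies (level before this adjustment is 5 < 12, so +1): 5 + 1 = 6.
S4 applies: 6 − 3 = 3.
Final offense level: 3.
Criminal history: 4 prior points → Category Low (3-6).
Level 3 falls in the 1-4 band.
Grid: Level 1-4 × Category Low = 120-420 days.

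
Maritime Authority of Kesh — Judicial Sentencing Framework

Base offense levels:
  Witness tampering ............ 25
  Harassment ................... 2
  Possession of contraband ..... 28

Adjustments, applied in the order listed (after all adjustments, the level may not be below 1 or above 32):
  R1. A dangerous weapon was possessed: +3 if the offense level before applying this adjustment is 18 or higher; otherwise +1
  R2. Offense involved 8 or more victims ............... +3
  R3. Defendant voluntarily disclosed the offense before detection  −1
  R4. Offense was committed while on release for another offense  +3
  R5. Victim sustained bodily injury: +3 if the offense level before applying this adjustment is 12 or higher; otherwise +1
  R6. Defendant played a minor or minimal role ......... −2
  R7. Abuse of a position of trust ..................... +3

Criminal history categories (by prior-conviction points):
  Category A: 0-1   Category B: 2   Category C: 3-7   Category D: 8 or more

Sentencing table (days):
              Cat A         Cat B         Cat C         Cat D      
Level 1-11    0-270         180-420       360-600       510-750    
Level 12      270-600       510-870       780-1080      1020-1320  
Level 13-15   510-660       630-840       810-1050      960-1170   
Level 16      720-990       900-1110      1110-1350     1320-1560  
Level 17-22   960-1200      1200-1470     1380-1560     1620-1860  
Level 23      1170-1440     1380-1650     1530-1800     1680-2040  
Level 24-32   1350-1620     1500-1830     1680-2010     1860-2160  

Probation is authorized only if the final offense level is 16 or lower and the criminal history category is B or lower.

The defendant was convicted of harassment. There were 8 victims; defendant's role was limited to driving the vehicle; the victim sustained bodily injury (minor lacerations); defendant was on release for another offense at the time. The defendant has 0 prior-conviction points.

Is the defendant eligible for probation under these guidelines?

Base offense level for harassment: 2.
R1 does not apply.
R2 applies: 2 + 3 = 5.
R3 does not apply.
R4 applies: 5 + 3 = 8.
R5 applies (level before this adjustment is 8 < 12, so +1): 8 + 1 = 9.
R6 applies: 9 − 2 = 7.
Final offense level: 7.
Criminal history: 0 prior points → Category A (0-1).
Level 7 falls in the 1-11 band.
Grid: Level 1-11 × Category A = 0-270 days.
Probation check: level 7 ≤ 16 and category A ≤ B → eligible.

Yes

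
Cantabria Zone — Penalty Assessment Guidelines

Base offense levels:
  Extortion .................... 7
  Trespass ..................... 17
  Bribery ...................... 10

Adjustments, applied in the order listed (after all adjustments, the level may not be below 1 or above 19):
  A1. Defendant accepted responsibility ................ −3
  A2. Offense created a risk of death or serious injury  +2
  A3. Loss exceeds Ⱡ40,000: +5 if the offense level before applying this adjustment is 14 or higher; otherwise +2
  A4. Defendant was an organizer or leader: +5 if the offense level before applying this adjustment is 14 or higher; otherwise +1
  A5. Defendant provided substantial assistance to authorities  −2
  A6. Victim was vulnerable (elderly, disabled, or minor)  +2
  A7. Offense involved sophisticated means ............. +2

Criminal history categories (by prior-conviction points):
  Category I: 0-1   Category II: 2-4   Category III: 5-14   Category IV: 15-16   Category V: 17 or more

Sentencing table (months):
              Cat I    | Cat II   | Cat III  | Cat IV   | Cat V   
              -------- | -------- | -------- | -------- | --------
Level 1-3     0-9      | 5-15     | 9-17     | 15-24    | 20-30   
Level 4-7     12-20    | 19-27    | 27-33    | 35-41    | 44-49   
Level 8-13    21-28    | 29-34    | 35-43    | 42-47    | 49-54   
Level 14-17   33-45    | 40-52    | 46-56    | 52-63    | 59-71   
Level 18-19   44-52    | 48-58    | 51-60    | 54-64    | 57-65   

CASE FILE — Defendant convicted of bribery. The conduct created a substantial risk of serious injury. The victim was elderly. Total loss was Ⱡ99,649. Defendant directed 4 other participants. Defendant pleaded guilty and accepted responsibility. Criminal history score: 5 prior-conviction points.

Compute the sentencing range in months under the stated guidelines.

Base offense level for bribery: 10.
A1 applies: 10 − 3 = 7.
A2 applies: 7 + 2 = 9.
A3 applies (level before this adjustment is 9 < 14, so +2): 9 + 2 = 11.
A4 applies (level before this adjustment is 11 < 14, so +1): 11 + 1 = 12.
A6 applies: 12 + 2 = 14.
Final offense level: 14.
Criminal history: 5 prior points → Category III (5-14).
Level 14 falls in the 14-17 band.
Grid: Level 14-17 × Category III = 46-56 months.

46-56 months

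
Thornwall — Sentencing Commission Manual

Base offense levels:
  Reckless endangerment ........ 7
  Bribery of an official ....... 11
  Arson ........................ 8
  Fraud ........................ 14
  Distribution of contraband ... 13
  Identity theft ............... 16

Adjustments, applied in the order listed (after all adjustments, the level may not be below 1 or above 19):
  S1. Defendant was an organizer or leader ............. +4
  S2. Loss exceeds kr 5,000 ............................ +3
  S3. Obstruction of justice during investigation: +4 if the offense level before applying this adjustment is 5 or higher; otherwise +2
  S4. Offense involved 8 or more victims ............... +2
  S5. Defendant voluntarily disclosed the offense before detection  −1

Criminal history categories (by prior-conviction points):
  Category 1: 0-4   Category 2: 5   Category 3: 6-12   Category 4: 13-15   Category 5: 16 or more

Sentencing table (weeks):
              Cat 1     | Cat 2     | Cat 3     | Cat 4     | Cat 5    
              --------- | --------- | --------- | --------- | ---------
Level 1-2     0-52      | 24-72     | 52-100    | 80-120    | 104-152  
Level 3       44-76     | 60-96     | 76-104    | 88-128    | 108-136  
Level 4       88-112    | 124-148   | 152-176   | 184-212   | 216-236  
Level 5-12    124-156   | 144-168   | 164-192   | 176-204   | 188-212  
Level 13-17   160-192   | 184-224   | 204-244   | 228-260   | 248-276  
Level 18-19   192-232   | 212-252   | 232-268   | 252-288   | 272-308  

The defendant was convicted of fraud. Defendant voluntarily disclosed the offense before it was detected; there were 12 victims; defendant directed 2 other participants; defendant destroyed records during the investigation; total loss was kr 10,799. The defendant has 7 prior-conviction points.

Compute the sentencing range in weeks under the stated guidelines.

232-268 weeks

Base offense level for fraud: 14.
S1 applies: 14 + 4 = 18.
S2 applies: 18 + 3 = 21.
S3 applies (level before this adjustment is 21 ≥ 5, so +4): 21 + 4 = 25.
S4 applies: 25 + 2 = 27.
S5 applies: 27 − 1 = 26.
Level 26 exceeds the maximum of 19; capped at 19.
Final offense level: 19.
Criminal history: 7 prior points → Category 3 (6-12).
Level 19 falls in the 18-19 band.
Grid: Level 18-19 × Category 3 = 232-268 weeks.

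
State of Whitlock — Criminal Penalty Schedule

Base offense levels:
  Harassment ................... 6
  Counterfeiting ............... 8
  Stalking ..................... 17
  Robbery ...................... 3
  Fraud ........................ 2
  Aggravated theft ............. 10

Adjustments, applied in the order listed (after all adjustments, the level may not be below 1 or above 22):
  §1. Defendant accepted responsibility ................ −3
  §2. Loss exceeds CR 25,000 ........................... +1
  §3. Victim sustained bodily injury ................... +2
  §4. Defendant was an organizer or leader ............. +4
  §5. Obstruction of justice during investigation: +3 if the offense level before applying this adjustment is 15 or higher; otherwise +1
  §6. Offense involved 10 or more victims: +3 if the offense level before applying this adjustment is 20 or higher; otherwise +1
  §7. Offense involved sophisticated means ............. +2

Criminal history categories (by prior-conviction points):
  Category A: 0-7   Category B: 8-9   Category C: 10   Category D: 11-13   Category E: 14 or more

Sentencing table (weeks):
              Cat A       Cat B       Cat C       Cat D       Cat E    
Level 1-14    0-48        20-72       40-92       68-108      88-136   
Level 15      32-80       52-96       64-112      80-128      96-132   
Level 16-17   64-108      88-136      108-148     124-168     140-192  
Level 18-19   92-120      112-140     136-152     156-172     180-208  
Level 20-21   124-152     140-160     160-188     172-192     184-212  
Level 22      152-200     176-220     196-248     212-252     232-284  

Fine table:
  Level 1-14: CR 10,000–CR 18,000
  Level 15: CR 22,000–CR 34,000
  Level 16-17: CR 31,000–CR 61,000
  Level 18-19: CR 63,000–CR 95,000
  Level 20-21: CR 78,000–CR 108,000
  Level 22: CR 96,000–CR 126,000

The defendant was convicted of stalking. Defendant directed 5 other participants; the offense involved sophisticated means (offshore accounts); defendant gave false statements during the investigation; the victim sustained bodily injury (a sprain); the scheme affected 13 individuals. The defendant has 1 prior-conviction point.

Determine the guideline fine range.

Base offense level for stalking: 17.
§2 does not apply.
§3 applies: 17 + 2 = 19.
§4 applies: 19 + 4 = 23.
§5 applies (level before this adjustment is 23 ≥ 15, so +3): 23 + 3 = 26.
§6 applies (level before this adjustment is 26 ≥ 20, so +3): 26 + 3 = 29.
§7 applies: 29 + 2 = 31.
Level 31 exceeds the maximum of 22; capped at 22.
Final offense level: 22.
Level 22 falls in the 22 band.
Fine table: Level 22 → CR 96,000–CR 126,000.

CR 96,000–CR 126,000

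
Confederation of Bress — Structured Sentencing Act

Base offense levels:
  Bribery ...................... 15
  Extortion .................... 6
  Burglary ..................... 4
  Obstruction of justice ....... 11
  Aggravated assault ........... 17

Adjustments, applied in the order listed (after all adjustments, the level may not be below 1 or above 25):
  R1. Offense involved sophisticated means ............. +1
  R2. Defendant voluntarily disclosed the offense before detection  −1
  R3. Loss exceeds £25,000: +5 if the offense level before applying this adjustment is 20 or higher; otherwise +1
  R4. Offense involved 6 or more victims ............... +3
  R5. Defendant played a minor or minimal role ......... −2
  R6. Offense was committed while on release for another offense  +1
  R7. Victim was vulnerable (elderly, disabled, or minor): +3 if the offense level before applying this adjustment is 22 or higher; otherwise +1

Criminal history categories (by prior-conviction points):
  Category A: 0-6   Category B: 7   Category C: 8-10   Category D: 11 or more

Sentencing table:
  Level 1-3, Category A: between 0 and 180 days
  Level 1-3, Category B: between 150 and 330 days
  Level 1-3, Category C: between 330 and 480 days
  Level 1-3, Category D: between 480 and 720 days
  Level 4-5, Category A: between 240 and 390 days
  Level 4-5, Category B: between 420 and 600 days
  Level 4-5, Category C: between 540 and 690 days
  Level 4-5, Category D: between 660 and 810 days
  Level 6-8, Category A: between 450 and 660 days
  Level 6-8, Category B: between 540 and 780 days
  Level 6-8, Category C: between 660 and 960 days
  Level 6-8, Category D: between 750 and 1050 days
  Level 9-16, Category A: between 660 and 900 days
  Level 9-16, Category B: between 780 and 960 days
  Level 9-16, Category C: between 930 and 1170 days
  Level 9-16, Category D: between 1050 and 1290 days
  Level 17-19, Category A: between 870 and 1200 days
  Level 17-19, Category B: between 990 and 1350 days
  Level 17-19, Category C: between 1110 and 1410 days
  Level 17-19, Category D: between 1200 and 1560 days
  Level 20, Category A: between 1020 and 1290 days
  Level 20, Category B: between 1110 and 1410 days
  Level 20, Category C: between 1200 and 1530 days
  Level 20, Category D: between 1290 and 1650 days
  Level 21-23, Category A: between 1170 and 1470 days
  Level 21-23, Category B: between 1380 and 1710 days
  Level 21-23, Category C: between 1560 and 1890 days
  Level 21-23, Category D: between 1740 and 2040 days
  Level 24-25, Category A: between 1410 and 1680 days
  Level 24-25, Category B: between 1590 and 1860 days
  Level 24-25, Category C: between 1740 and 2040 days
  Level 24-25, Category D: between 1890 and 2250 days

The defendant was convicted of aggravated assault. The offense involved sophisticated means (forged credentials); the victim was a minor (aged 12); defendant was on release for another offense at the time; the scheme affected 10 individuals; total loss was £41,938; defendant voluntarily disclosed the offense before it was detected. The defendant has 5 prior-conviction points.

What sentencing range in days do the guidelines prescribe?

1410-1680 days

Base offense level for aggravated assault: 17.
R1 applies: 17 + 1 = 18.
R2 applies: 18 − 1 = 17.
R3 applies (level before this adjustment is 17 < 20, so +1): 17 + 1 = 18.
R4 applies: 18 + 3 = 21.
R6 applies: 21 + 1 = 22.
R7 applies (level before this adjustment is 22 ≥ 22, so +3): 22 + 3 = 25.
Final offense level: 25.
Criminal history: 5 prior points → Category A (0-6).
Level 25 falls in the 24-25 band.
Grid: Level 24-25 × Category A = 1410-1680 days.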